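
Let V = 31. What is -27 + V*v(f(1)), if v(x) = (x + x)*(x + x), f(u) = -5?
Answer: 3073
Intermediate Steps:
v(x) = 4*x**2 (v(x) = (2*x)*(2*x) = 4*x**2)
-27 + V*v(f(1)) = -27 + 31*(4*(-5)**2) = -27 + 31*(4*25) = -27 + 31*100 = -27 + 3100 = 3073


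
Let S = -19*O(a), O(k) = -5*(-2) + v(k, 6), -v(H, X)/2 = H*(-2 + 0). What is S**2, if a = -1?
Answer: 12996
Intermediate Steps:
v(H, X) = 4*H (v(H, X) = -2*H*(-2 + 0) = -2*H*(-2) = -(-4)*H = 4*H)
O(k) = 10 + 4*k (O(k) = -5*(-2) + 4*k = 10 + 4*k)
S = -114 (S = -19*(10 + 4*(-1)) = -19*(10 - 4) = -19*6 = -114)
S**2 = (-114)**2 = 12996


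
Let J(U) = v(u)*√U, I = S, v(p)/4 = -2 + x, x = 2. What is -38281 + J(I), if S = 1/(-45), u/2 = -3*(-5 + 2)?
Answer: -38281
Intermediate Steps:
u = 18 (u = 2*(-3*(-5 + 2)) = 2*(-3*(-3)) = 2*9 = 18)
S = -1/45 ≈ -0.022222
v(p) = 0 (v(p) = 4*(-2 + 2) = 4*0 = 0)
I = -1/45 ≈ -0.022222
J(U) = 0 (J(U) = 0*√U = 0)
-38281 + J(I) = -38281 + 0 = -38281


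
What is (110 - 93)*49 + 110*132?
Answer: 15353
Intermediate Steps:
(110 - 93)*49 + 110*132 = 17*49 + 14520 = 833 + 14520 = 15353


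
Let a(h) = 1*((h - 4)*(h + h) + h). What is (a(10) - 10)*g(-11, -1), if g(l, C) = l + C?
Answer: -1440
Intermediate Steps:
g(l, C) = C + l
a(h) = h + 2*h*(-4 + h) (a(h) = 1*((-4 + h)*(2*h) + h) = 1*(2*h*(-4 + h) + h) = 1*(h + 2*h*(-4 + h)) = h + 2*h*(-4 + h))
(a(10) - 10)*g(-11, -1) = (10*(-7 + 2*10) - 10)*(-1 - 11) = (10*(-7 + 20) - 10)*(-12) = (10*13 - 10)*(-12) = (130 - 10)*(-12) = 120*(-12) = -1440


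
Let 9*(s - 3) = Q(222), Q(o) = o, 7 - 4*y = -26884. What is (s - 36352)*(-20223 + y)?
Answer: 5884650973/12 ≈ 4.9039e+8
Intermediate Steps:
y = 26891/4 (y = 7/4 - ¼*(-26884) = 7/4 + 6721 = 26891/4 ≈ 6722.8)
s = 83/3 (s = 3 + (⅑)*222 = 3 + 74/3 = 83/3 ≈ 27.667)
(s - 36352)*(-20223 + y) = (83/3 - 36352)*(-20223 + 26891/4) = -108973/3*(-54001/4) = 5884650973/12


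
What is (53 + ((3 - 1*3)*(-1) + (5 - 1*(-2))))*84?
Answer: 5040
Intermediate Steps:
(53 + ((3 - 1*3)*(-1) + (5 - 1*(-2))))*84 = (53 + ((3 - 3)*(-1) + (5 + 2)))*84 = (53 + (0*(-1) + 7))*84 = (53 + (0 + 7))*84 = (53 + 7)*84 = 60*84 = 5040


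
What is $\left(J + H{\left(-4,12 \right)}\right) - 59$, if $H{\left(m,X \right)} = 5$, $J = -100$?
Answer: $-154$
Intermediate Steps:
$\left(J + H{\left(-4,12 \right)}\right) - 59 = \left(-100 + 5\right) - 59 = -95 - 59 = -154$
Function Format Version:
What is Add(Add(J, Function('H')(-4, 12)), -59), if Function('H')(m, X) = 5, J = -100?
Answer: -154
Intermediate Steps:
Add(Add(J, Function('H')(-4, 12)), -59) = Add(Add(-100, 5), -59) = Add(-95, -59) = -154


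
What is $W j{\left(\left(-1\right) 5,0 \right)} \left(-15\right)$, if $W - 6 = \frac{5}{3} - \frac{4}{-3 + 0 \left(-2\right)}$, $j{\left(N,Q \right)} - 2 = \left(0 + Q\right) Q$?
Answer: $-270$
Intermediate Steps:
$j{\left(N,Q \right)} = 2 + Q^{2}$ ($j{\left(N,Q \right)} = 2 + \left(0 + Q\right) Q = 2 + Q Q = 2 + Q^{2}$)
$W = 9$ ($W = 6 + \left(\frac{5}{3} - \frac{4}{-3 + 0 \left(-2\right)}\right) = 6 + \left(5 \cdot \frac{1}{3} - \frac{4}{-3 + 0}\right) = 6 + \left(\frac{5}{3} - \frac{4}{-3}\right) = 6 + \left(\frac{5}{3} - - \frac{4}{3}\right) = 6 + \left(\frac{5}{3} + \frac{4}{3}\right) = 6 + 3 = 9$)
$W j{\left(\left(-1\right) 5,0 \right)} \left(-15\right) = 9 \left(2 + 0^{2}\right) \left(-15\right) = 9 \left(2 + 0\right) \left(-15\right) = 9 \cdot 2 \left(-15\right) = 18 \left(-15\right) = -270$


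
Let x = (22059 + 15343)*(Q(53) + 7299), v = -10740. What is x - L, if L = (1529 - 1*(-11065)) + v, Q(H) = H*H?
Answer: 378057562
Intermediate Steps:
Q(H) = H²
x = 378059416 (x = (22059 + 15343)*(53² + 7299) = 37402*(2809 + 7299) = 37402*10108 = 378059416)
L = 1854 (L = (1529 - 1*(-11065)) - 10740 = (1529 + 11065) - 10740 = 12594 - 10740 = 1854)
x - L = 378059416 - 1*1854 = 378059416 - 1854 = 378057562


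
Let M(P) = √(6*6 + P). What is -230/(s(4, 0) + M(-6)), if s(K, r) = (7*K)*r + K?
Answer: 460/7 - 115*√30/7 ≈ -24.269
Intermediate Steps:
M(P) = √(36 + P)
s(K, r) = K + 7*K*r (s(K, r) = 7*K*r + K = K + 7*K*r)
-230/(s(4, 0) + M(-6)) = -230/(4*(1 + 7*0) + √(36 - 6)) = -230/(4*(1 + 0) + √30) = -230/(4*1 + √30) = -230/(4 + √30)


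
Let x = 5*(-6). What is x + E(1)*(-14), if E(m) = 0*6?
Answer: -30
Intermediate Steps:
E(m) = 0
x = -30
x + E(1)*(-14) = -30 + 0*(-14) = -30 + 0 = -30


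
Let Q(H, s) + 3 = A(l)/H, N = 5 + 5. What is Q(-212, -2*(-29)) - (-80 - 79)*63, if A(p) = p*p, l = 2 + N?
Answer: 530706/53 ≈ 10013.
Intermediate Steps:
N = 10
l = 12 (l = 2 + 10 = 12)
A(p) = p²
Q(H, s) = -3 + 144/H (Q(H, s) = -3 + 12²/H = -3 + 144/H)
Q(-212, -2*(-29)) - (-80 - 79)*63 = (-3 + 144/(-212)) - (-80 - 79)*63 = (-3 + 144*(-1/212)) - (-159)*63 = (-3 - 36/53) - 1*(-10017) = -195/53 + 10017 = 530706/53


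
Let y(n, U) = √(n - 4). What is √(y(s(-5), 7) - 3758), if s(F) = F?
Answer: √(-3758 + 3*I) ≈ 0.0245 + 61.303*I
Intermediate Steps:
y(n, U) = √(-4 + n)
√(y(s(-5), 7) - 3758) = √(√(-4 - 5) - 3758) = √(√(-9) - 3758) = √(3*I - 3758) = √(-3758 + 3*I)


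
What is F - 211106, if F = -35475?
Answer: -246581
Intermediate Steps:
F - 211106 = -35475 - 211106 = -246581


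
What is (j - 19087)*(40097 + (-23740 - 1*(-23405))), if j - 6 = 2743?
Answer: -649631556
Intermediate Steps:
j = 2749 (j = 6 + 2743 = 2749)
(j - 19087)*(40097 + (-23740 - 1*(-23405))) = (2749 - 19087)*(40097 + (-23740 - 1*(-23405))) = -16338*(40097 + (-23740 + 23405)) = -16338*(40097 - 335) = -16338*39762 = -649631556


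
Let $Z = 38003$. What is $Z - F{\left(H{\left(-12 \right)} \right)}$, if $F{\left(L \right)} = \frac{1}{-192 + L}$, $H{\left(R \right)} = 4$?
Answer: $\frac{7144565}{188} \approx 38003.0$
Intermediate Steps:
$Z - F{\left(H{\left(-12 \right)} \right)} = 38003 - \frac{1}{-192 + 4} = 38003 - \frac{1}{-188} = 38003 - - \frac{1}{188} = 38003 + \frac{1}{188} = \frac{7144565}{188}$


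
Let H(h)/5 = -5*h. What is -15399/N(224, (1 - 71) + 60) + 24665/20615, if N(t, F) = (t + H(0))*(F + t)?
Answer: 24711173/28234304 ≈ 0.87522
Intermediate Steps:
H(h) = -25*h (H(h) = 5*(-5*h) = -25*h)
N(t, F) = t*(F + t) (N(t, F) = (t - 25*0)*(F + t) = (t + 0)*(F + t) = t*(F + t))
-15399/N(224, (1 - 71) + 60) + 24665/20615 = -15399*1/(224*(((1 - 71) + 60) + 224)) + 24665/20615 = -15399*1/(224*((-70 + 60) + 224)) + 24665*(1/20615) = -15399*1/(224*(-10 + 224)) + 4933/4123 = -15399/(224*214) + 4933/4123 = -15399/47936 + 4933/4123 = 24711173/28234304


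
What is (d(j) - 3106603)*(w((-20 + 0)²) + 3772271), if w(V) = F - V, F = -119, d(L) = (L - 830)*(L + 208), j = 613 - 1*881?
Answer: -11468853056696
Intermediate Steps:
j = -268 (j = 613 - 881 = -268)
d(L) = (-830 + L)*(208 + L)
w(V) = -119 - V
(d(j) - 3106603)*(w((-20 + 0)²) + 3772271) = ((-172640 + (-268)² - 622*(-268)) - 3106603)*((-119 - (-20 + 0)²) + 3772271) = ((-172640 + 71824 + 166696) - 3106603)*((-119 - 1*(-20)²) + 3772271) = (65880 - 3106603)*((-119 - 1*400) + 3772271) = -3040723*((-119 - 400) + 3772271) = -3040723*(-519 + 3772271) = -3040723*3771752 = -11468853056696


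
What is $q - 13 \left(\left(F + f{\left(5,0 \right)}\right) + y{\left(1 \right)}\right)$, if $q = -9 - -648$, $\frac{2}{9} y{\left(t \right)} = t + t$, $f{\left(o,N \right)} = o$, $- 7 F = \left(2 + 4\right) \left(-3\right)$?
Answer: $\frac{2965}{7} \approx 423.57$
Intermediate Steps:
$F = \frac{18}{7}$ ($F = - \frac{\left(2 + 4\right) \left(-3\right)}{7} = - \frac{6 \left(-3\right)}{7} = \left(- \frac{1}{7}\right) \left(-18\right) = \frac{18}{7} \approx 2.5714$)
$y{\left(t \right)} = 9 t$ ($y{\left(t \right)} = \frac{9 \left(t + t\right)}{2} = \frac{9 \cdot 2 t}{2} = 9 t$)
$q = 639$ ($q = -9 + 648 = 639$)
$q - 13 \left(\left(F + f{\left(5,0 \right)}\right) + y{\left(1 \right)}\right) = 639 - 13 \left(\left(\frac{18}{7} + 5\right) + 9 \cdot 1\right) = 639 - 13 \left(\frac{53}{7} + 9\right) = 639 - 13 \cdot \frac{116}{7} = 639 - \frac{1508}{7} = \frac{2965}{7}$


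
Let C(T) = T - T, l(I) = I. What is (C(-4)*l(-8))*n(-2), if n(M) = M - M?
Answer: 0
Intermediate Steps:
n(M) = 0
C(T) = 0
(C(-4)*l(-8))*n(-2) = (0*(-8))*0 = 0*0 = 0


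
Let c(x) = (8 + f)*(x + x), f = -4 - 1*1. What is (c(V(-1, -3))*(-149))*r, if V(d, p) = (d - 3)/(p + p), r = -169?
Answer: 100724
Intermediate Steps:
f = -5 (f = -4 - 1 = -5)
V(d, p) = (-3 + d)/(2*p) (V(d, p) = (-3 + d)/((2*p)) = (-3 + d)*(1/(2*p)) = (-3 + d)/(2*p))
c(x) = 6*x (c(x) = (8 - 5)*(x + x) = 3*(2*x) = 6*x)
(c(V(-1, -3))*(-149))*r = ((6*((½)*(-3 - 1)/(-3)))*(-149))*(-169) = ((6*((½)*(-⅓)*(-4)))*(-149))*(-169) = ((6*(⅔))*(-149))*(-169) = (4*(-149))*(-169) = -596*(-169) = 100724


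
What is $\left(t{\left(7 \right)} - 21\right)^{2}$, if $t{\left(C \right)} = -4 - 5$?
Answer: $900$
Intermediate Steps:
$t{\left(C \right)} = -9$ ($t{\left(C \right)} = -4 - 5 = -9$)
$\left(t{\left(7 \right)} - 21\right)^{2} = \left(-9 - 21\right)^{2} = \left(-30\right)^{2} = 900$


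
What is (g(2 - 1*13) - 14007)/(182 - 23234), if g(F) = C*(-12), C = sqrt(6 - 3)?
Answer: 4669/7684 + sqrt(3)/1921 ≈ 0.60853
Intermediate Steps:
C = sqrt(3) ≈ 1.7320
g(F) = -12*sqrt(3) (g(F) = sqrt(3)*(-12) = -12*sqrt(3))
(g(2 - 1*13) - 14007)/(182 - 23234) = (-12*sqrt(3) - 14007)/(182 - 23234) = (-14007 - 12*sqrt(3))/(-23052) = (-14007 - 12*sqrt(3))*(-1/23052) = 4669/7684 + sqrt(3)/1921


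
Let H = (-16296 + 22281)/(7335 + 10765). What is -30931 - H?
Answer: -111971417/3620 ≈ -30931.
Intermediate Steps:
H = 1197/3620 (H = 5985/18100 = 5985*(1/18100) = 1197/3620 ≈ 0.33066)
-30931 - H = -30931 - 1*1197/3620 = -30931 - 1197/3620 = -111971417/3620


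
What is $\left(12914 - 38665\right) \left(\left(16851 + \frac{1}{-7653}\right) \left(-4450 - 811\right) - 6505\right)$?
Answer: $\frac{17472363438701237}{7653} \approx 2.2831 \cdot 10^{12}$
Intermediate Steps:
$\left(12914 - 38665\right) \left(\left(16851 + \frac{1}{-7653}\right) \left(-4450 - 811\right) - 6505\right) = - 25751 \left(\left(16851 - \frac{1}{7653}\right) \left(-5261\right) - 6505\right) = - 25751 \left(\frac{128960702}{7653} \left(-5261\right) - 6505\right) = - 25751 \left(- \frac{678462253222}{7653} - 6505\right) = \left(-25751\right) \left(- \frac{678512035987}{7653}\right) = \frac{17472363438701237}{7653}$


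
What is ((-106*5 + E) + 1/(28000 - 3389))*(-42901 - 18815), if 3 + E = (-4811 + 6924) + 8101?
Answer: -14704398121872/24611 ≈ -5.9747e+8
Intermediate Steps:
E = 10211 (E = -3 + ((-4811 + 6924) + 8101) = -3 + (2113 + 8101) = -3 + 10214 = 10211)
((-106*5 + E) + 1/(28000 - 3389))*(-42901 - 18815) = ((-106*5 + 10211) + 1/(28000 - 3389))*(-42901 - 18815) = ((-530 + 10211) + 1/24611)*(-61716) = (9681 + 1/24611)*(-61716) = (238259092/24611)*(-61716) = -14704398121872/24611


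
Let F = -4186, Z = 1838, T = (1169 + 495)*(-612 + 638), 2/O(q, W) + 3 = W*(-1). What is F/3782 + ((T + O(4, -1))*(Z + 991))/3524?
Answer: 231434056325/6663884 ≈ 34730.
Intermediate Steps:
O(q, W) = 2/(-3 - W) (O(q, W) = 2/(-3 + W*(-1)) = 2/(-3 - W))
T = 43264 (T = 1664*26 = 43264)
F/3782 + ((T + O(4, -1))*(Z + 991))/3524 = -4186/3782 + ((43264 - 2/(3 - 1))*(1838 + 991))/3524 = -4186*1/3782 + ((43264 - 2/2)*2829)*(1/3524) = -2093/1891 + ((43264 - 2*1/2)*2829)*(1/3524) = -2093/1891 + ((43264 - 1)*2829)*(1/3524) = -2093/1891 + (43263*2829)*(1/3524) = -2093/1891 + 122391027*(1/3524) = -2093/1891 + 122391027/3524 = 231434056325/6663884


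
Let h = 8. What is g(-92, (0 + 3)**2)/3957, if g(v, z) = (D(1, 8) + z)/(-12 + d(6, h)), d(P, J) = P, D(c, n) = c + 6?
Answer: -8/11871 ≈ -0.00067391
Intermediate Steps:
D(c, n) = 6 + c
g(v, z) = -7/6 - z/6 (g(v, z) = ((6 + 1) + z)/(-12 + 6) = (7 + z)/(-6) = (7 + z)*(-1/6) = -7/6 - z/6)
g(-92, (0 + 3)**2)/3957 = (-7/6 - (0 + 3)**2/6)/3957 = (-7/6 - 1/6*3**2)*(1/3957) = (-7/6 - 1/6*9)*(1/3957) = (-7/6 - 3/2)*(1/3957) = -8/3*1/3957 = -8/11871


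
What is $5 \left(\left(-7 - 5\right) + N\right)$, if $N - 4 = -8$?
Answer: $-80$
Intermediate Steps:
$N = -4$ ($N = 4 - 8 = -4$)
$5 \left(\left(-7 - 5\right) + N\right) = 5 \left(\left(-7 - 5\right) - 4\right) = 5 \left(-12 - 4\right) = 5 \left(-16\right) = -80$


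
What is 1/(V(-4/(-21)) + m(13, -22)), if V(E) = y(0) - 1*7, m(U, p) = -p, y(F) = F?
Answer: 1/15 ≈ 0.066667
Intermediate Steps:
V(E) = -7 (V(E) = 0 - 1*7 = 0 - 7 = -7)
1/(V(-4/(-21)) + m(13, -22)) = 1/(-7 - 1*(-22)) = 1/(-7 + 22) = 1/15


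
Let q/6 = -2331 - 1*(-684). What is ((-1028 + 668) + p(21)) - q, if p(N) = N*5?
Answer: 9627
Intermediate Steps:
q = -9882 (q = 6*(-2331 - 1*(-684)) = 6*(-2331 + 684) = 6*(-1647) = -9882)
p(N) = 5*N
((-1028 + 668) + p(21)) - q = ((-1028 + 668) + 5*21) - 1*(-9882) = (-360 + 105) + 9882 = -255 + 9882 = 9627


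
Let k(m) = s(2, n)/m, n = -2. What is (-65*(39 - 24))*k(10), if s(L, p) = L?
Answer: -195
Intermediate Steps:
k(m) = 2/m
(-65*(39 - 24))*k(10) = (-65*(39 - 24))*(2/10) = (-65*15)*(2*(1/10)) = -975*1/5 = -195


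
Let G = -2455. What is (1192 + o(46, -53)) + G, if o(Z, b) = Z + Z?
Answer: -1171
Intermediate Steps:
o(Z, b) = 2*Z
(1192 + o(46, -53)) + G = (1192 + 2*46) - 2455 = (1192 + 92) - 2455 = 1284 - 2455 = -1171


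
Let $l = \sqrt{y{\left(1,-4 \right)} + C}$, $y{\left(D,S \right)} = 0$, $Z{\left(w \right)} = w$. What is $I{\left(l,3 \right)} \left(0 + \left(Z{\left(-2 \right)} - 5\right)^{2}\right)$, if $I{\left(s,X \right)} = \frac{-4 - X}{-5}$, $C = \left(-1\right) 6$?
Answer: $\frac{343}{5} \approx 68.6$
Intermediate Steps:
$C = -6$
$l = i \sqrt{6}$ ($l = \sqrt{0 - 6} = \sqrt{-6} = i \sqrt{6} \approx 2.4495 i$)
$I{\left(s,X \right)} = \frac{4}{5} + \frac{X}{5}$ ($I{\left(s,X \right)} = \left(-4 - X\right) \left(- \frac{1}{5}\right) = \frac{4}{5} + \frac{X}{5}$)
$I{\left(l,3 \right)} \left(0 + \left(Z{\left(-2 \right)} - 5\right)^{2}\right) = \left(\frac{4}{5} + \frac{1}{5} \cdot 3\right) \left(0 + \left(-2 - 5\right)^{2}\right) = \left(\frac{4}{5} + \frac{3}{5}\right) \left(0 + \left(-7\right)^{2}\right) = \frac{7 \left(0 + 49\right)}{5} = \frac{7}{5} \cdot 49 = \frac{343}{5}$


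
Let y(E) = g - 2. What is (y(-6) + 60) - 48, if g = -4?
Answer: 6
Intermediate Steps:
y(E) = -6 (y(E) = -4 - 2 = -6)
(y(-6) + 60) - 48 = (-6 + 60) - 48 = 54 - 48 = 6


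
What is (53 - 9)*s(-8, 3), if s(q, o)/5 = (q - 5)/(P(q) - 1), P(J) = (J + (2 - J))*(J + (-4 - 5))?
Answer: 572/7 ≈ 81.714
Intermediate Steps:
P(J) = -18 + 2*J (P(J) = 2*(J - 9) = 2*(-9 + J) = -18 + 2*J)
s(q, o) = 5*(-5 + q)/(-19 + 2*q) (s(q, o) = 5*((q - 5)/((-18 + 2*q) - 1)) = 5*((-5 + q)/(-19 + 2*q)) = 5*(-5 + q)/(-19 + 2*q))
(53 - 9)*s(-8, 3) = (53 - 9)*(5*(-5 - 8)/(-19 + 2*(-8))) = 44*(5*(-13)/(-19 - 16)) = 44*(5*(-13)/(-35)) = 44*(5*(-1/35)*(-13)) = 44*(13/7) = 572/7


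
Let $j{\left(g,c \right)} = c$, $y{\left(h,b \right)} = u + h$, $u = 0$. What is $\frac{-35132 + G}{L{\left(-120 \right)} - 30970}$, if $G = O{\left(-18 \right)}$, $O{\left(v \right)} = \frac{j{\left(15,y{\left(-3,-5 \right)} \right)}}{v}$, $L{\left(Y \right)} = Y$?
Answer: $\frac{210791}{186540} \approx 1.13$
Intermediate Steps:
$y{\left(h,b \right)} = h$ ($y{\left(h,b \right)} = 0 + h = h$)
$O{\left(v \right)} = - \frac{3}{v}$
$G = \frac{1}{6}$ ($G = - \frac{3}{-18} = \left(-3\right) \left(- \frac{1}{18}\right) = \frac{1}{6} \approx 0.16667$)
$\frac{-35132 + G}{L{\left(-120 \right)} - 30970} = \frac{-35132 + \frac{1}{6}}{-120 - 30970} = - \frac{210791}{6 \left(-31090\right)} = \left(- \frac{210791}{6}\right) \left(- \frac{1}{31090}\right) = \frac{210791}{186540}$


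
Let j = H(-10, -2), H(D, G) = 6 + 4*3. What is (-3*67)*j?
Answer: -3618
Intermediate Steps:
H(D, G) = 18 (H(D, G) = 6 + 12 = 18)
j = 18
(-3*67)*j = -3*67*18 = -201*18 = -3618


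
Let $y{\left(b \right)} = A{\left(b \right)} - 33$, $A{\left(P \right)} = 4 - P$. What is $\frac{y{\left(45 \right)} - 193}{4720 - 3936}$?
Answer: $- \frac{267}{784} \approx -0.34056$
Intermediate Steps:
$y{\left(b \right)} = -29 - b$ ($y{\left(b \right)} = \left(4 - b\right) - 33 = -29 - b$)
$\frac{y{\left(45 \right)} - 193}{4720 - 3936} = \frac{\left(-29 - 45\right) - 193}{4720 - 3936} = \frac{\left(-29 - 45\right) - 193}{784} = \left(-74 - 193\right) \frac{1}{784} = \left(-267\right) \frac{1}{784} = - \frac{267}{784}$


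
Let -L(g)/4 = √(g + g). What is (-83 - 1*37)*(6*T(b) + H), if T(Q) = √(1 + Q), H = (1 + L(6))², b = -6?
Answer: -23160 + 1920*√3 - 720*I*√5 ≈ -19834.0 - 1610.0*I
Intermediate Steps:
L(g) = -4*√2*√g (L(g) = -4*√(g + g) = -4*√2*√g)
H = (1 - 8*√3)² (H = (1 - 4*√2*√6)² = (1 - 8*√3)² ≈ 165.29)
(-83 - 1*37)*(6*T(b) + H) = (-83 - 1*37)*(6*√(1 - 6) + (193 - 16*√3)) = (-83 - 37)*(6*√(-5) + (193 - 16*√3)) = -120*(6*(I*√5) + (193 - 16*√3)) = -120*(6*I*√5 + (193 - 16*√3)) = -120*(193 - 16*√3 + 6*I*√5) = -23160 + 1920*√3 - 720*I*√5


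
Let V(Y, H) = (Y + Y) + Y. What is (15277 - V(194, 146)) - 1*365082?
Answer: -350387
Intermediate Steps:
V(Y, H) = 3*Y (V(Y, H) = 2*Y + Y = 3*Y)
(15277 - V(194, 146)) - 1*365082 = (15277 - 3*194) - 1*365082 = (15277 - 1*582) - 365082 = (15277 - 582) - 365082 = 14695 - 365082 = -350387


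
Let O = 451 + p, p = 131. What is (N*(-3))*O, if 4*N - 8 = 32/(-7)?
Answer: -10476/7 ≈ -1496.6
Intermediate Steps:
N = 6/7 (N = 2 + (32/(-7))/4 = 2 + (32*(-1/7))/4 = 2 + (1/4)*(-32/7) = 2 - 8/7 = 6/7 ≈ 0.85714)
O = 582 (O = 451 + 131 = 582)
(N*(-3))*O = ((6/7)*(-3))*582 = -18/7*582 = -10476/7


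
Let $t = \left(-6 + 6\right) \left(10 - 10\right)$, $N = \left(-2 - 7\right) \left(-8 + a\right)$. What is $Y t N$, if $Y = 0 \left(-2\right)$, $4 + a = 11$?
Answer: $0$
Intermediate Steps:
$a = 7$ ($a = -4 + 11 = 7$)
$N = 9$ ($N = \left(-2 - 7\right) \left(-8 + 7\right) = \left(-9\right) \left(-1\right) = 9$)
$Y = 0$
$t = 0$ ($t = 0 \cdot 0 = 0$)
$Y t N = 0 \cdot 0 \cdot 9 = 0 \cdot 9 = 0$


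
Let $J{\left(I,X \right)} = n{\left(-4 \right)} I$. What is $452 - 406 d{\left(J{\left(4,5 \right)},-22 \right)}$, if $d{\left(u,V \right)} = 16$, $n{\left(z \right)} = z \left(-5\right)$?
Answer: $-6044$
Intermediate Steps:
$n{\left(z \right)} = - 5 z$
$J{\left(I,X \right)} = 20 I$ ($J{\left(I,X \right)} = \left(-5\right) \left(-4\right) I = 20 I$)
$452 - 406 d{\left(J{\left(4,5 \right)},-22 \right)} = 452 - 6496 = -6044$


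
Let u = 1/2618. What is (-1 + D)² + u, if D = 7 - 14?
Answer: 167553/2618 ≈ 64.000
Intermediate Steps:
D = -7
u = 1/2618 ≈ 0.00038197
(-1 + D)² + u = (-1 - 7)² + 1/2618 = (-8)² + 1/2618 = 64 + 1/2618 = 167553/2618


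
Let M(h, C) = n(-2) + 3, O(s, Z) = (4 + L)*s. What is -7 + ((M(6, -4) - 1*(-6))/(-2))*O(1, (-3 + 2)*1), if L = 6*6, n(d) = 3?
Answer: -247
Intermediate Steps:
L = 36
O(s, Z) = 40*s (O(s, Z) = (4 + 36)*s = 40*s)
M(h, C) = 6 (M(h, C) = 3 + 3 = 6)
-7 + ((M(6, -4) - 1*(-6))/(-2))*O(1, (-3 + 2)*1) = -7 + ((6 - 1*(-6))/(-2))*(40*1) = -7 + ((6 + 6)*(-½))*40 = -7 + (12*(-½))*40 = -7 - 6*40 = -7 - 240 = -247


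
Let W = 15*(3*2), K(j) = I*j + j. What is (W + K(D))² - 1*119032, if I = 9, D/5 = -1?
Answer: -117432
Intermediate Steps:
D = -5 (D = 5*(-1) = -5)
K(j) = 10*j (K(j) = 9*j + j = 10*j)
W = 90 (W = 15*6 = 90)
(W + K(D))² - 1*119032 = (90 + 10*(-5))² - 1*119032 = (90 - 50)² - 119032 = 40² - 119032 = 1600 - 119032 = -117432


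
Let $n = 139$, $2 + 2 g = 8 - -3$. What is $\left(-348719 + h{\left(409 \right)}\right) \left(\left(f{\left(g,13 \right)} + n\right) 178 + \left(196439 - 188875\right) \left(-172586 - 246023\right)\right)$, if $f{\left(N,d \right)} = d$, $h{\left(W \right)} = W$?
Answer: $1102864896900200$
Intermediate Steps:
$g = \frac{9}{2}$ ($g = -1 + \frac{8 - -3}{2} = -1 + \frac{8 + 3}{2} = -1 + \frac{1}{2} \cdot 11 = -1 + \frac{11}{2} = \frac{9}{2} \approx 4.5$)
$\left(-348719 + h{\left(409 \right)}\right) \left(\left(f{\left(g,13 \right)} + n\right) 178 + \left(196439 - 188875\right) \left(-172586 - 246023\right)\right) = \left(-348719 + 409\right) \left(\left(13 + 139\right) 178 + \left(196439 - 188875\right) \left(-172586 - 246023\right)\right) = - 348310 \left(152 \cdot 178 + 7564 \left(-418609\right)\right) = - 348310 \left(27056 - 3166358476\right) = \left(-348310\right) \left(-3166331420\right) = 1102864896900200$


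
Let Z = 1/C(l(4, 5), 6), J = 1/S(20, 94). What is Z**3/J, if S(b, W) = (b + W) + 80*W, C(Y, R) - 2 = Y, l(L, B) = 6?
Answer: 3817/256 ≈ 14.910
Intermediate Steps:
C(Y, R) = 2 + Y
S(b, W) = b + 81*W (S(b, W) = (W + b) + 80*W = b + 81*W)
J = 1/7634 (J = 1/(20 + 81*94) = 1/(20 + 7614) = 1/7634 ≈ 0.00013099)
Z = 1/8 (Z = 1/(2 + 6) = 1/8 ≈ 0.12500)
Z**3/J = (1/8)**3/(1/7634) = (1/512)*7634 = 3817/256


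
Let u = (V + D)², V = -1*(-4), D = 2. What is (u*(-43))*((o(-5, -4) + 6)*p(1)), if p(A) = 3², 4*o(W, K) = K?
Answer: -69660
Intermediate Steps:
o(W, K) = K/4
V = 4
p(A) = 9
u = 36 (u = (4 + 2)² = 6² = 36)
(u*(-43))*((o(-5, -4) + 6)*p(1)) = (36*(-43))*(((¼)*(-4) + 6)*9) = -1548*(-1 + 6)*9 = -7740*9 = -1548*45 = -69660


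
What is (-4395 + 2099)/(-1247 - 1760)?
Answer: 2296/3007 ≈ 0.76355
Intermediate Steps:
(-4395 + 2099)/(-1247 - 1760) = -2296/(-3007) = -2296*(-1/3007) = 2296/3007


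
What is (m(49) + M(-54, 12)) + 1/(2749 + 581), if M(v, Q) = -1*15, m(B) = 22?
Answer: 23311/3330 ≈ 7.0003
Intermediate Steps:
M(v, Q) = -15
(m(49) + M(-54, 12)) + 1/(2749 + 581) = (22 - 15) + 1/(2749 + 581) = 7 + 1/3330 = 23311/3330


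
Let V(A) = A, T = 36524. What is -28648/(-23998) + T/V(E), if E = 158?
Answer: 220257334/947921 ≈ 232.36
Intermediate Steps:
-28648/(-23998) + T/V(E) = -28648/(-23998) + 36524/158 = -28648*(-1/23998) + 36524*(1/158) = 14324/11999 + 18262/79 = 220257334/947921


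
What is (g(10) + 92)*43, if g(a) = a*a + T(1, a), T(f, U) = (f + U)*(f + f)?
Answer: 9202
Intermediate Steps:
T(f, U) = 2*f*(U + f) (T(f, U) = (U + f)*(2*f) = 2*f*(U + f))
g(a) = 2 + a**2 + 2*a (g(a) = a*a + 2*1*(a + 1) = a**2 + 2*1*(1 + a) = a**2 + (2 + 2*a) = 2 + a**2 + 2*a)
(g(10) + 92)*43 = ((2 + 10**2 + 2*10) + 92)*43 = ((2 + 100 + 20) + 92)*43 = (122 + 92)*43 = 214*43 = 9202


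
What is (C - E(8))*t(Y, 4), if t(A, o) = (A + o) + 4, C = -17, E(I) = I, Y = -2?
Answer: -150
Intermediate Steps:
t(A, o) = 4 + A + o
(C - E(8))*t(Y, 4) = (-17 - 1*8)*(4 - 2 + 4) = (-17 - 8)*6 = -25*6 = -150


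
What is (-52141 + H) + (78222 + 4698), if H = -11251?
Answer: 19528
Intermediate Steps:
(-52141 + H) + (78222 + 4698) = (-52141 - 11251) + (78222 + 4698) = -63392 + 82920 = 19528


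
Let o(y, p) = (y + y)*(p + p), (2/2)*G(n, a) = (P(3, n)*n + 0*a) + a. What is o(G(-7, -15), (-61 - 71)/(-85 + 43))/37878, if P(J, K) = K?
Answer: 1496/132573 ≈ 0.011284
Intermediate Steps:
G(n, a) = a + n² (G(n, a) = (n*n + 0*a) + a = (n² + 0) + a = n² + a = a + n²)
o(y, p) = 4*p*y (o(y, p) = (2*y)*(2*p) = 4*p*y)
o(G(-7, -15), (-61 - 71)/(-85 + 43))/37878 = (4*((-61 - 71)/(-85 + 43))*(-15 + (-7)²))/37878 = (4*(-132/(-42))*(-15 + 49))*(1/37878) = (4*(-132*(-1/42))*34)*(1/37878) = (4*(22/7)*34)*(1/37878) = (2992/7)*(1/37878) = 1496/132573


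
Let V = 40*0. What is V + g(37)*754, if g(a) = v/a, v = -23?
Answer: -17342/37 ≈ -468.70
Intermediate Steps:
V = 0
g(a) = -23/a
V + g(37)*754 = 0 - 23/37*754 = 0 - 17342/37 = -17342/37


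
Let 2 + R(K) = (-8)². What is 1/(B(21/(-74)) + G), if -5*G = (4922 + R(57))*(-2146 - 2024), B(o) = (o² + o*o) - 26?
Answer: 2738/11380853381 ≈ 2.4058e-7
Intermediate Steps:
R(K) = 62 (R(K) = -2 + (-8)² = -2 + 64 = 62)
B(o) = -26 + 2*o² (B(o) = (o² + o²) - 26 = 2*o² - 26 = -26 + 2*o²)
G = 4156656 (G = -(4922 + 62)*(-2146 - 2024)/5 = -4984*(-4170)/5 = -⅕*(-20783280) = 4156656)
1/(B(21/(-74)) + G) = 1/((-26 + 2*(21/(-74))²) + 4156656) = 1/((-26 + 2*(21*(-1/74))²) + 4156656) = 1/((-26 + 2*(-21/74)²) + 4156656) = 1/((-26 + 2*(441/5476)) + 4156656) = 1/((-26 + 441/2738) + 4156656) = 1/(-70747/2738 + 4156656) = 1/(11380853381/2738) = 2738/11380853381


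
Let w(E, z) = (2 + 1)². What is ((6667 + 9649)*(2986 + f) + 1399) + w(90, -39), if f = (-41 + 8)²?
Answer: 66489108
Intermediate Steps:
w(E, z) = 9 (w(E, z) = 3² = 9)
f = 1089 (f = (-33)² = 1089)
((6667 + 9649)*(2986 + f) + 1399) + w(90, -39) = ((6667 + 9649)*(2986 + 1089) + 1399) + 9 = (16316*4075 + 1399) + 9 = (66487700 + 1399) + 9 = 66489099 + 9 = 66489108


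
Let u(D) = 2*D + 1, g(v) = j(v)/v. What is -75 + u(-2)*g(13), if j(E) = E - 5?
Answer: -999/13 ≈ -76.846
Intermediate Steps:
j(E) = -5 + E
g(v) = (-5 + v)/v
u(D) = 1 + 2*D
-75 + u(-2)*g(13) = -75 + (1 + 2*(-2))*((-5 + 13)/13) = -75 + (1 - 4)*((1/13)*8) = -75 - 3*8/13 = -75 - 24/13 = -999/13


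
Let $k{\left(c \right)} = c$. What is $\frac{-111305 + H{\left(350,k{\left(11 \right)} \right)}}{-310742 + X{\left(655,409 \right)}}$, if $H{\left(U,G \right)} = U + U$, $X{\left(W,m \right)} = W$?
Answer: $\frac{110605}{310087} \approx 0.35669$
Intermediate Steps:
$H{\left(U,G \right)} = 2 U$
$\frac{-111305 + H{\left(350,k{\left(11 \right)} \right)}}{-310742 + X{\left(655,409 \right)}} = \frac{-111305 + 2 \cdot 350}{-310742 + 655} = \frac{-111305 + 700}{-310087} = \left(-110605\right) \left(- \frac{1}{310087}\right) = \frac{110605}{310087}$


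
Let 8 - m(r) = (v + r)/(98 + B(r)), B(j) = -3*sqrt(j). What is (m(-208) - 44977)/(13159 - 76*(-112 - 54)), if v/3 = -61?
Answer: -258012963/147896950 + 1173*I*sqrt(13)/73948475 ≈ -1.7445 + 5.7193e-5*I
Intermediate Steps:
v = -183 (v = 3*(-61) = -183)
m(r) = 8 - (-183 + r)/(98 - 3*sqrt(r))
(m(-208) - 44977)/(13159 - 76*(-112 - 54)) = ((-967 - 208 + 24*sqrt(-208))/(-98 + 3*sqrt(-208)) - 44977)/(13159 - 76*(-112 - 54)) = ((-967 - 208 + 24*(4*I*sqrt(13)))/(-98 + 3*(4*I*sqrt(13))) - 44977)/(13159 - 76*(-166)) = ((-967 - 208 + 96*I*sqrt(13))/(-98 + 12*I*sqrt(13)) - 44977)/(13159 + 12616) = ((-1175 + 96*I*sqrt(13))/(-98 + 12*I*sqrt(13)) - 44977)/25775 = (-44977 + (-1175 + 96*I*sqrt(13))/(-98 + 12*I*sqrt(13)))*(1/25775) = -44977/25775 + (-1175 + 96*I*sqrt(13))/(25775*(-98 + 12*I*sqrt(13)))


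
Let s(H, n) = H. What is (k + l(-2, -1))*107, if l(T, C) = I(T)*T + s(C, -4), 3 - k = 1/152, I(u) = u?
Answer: 97477/152 ≈ 641.30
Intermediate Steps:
k = 455/152 (k = 3 - 1/152 = 455/152 ≈ 2.9934)
l(T, C) = C + T² (l(T, C) = T*T + C = T² + C = C + T²)
(k + l(-2, -1))*107 = (455/152 + (-1 + (-2)²))*107 = (455/152 + (-1 + 4))*107 = (455/152 + 3)*107 = (911/152)*107 = 97477/152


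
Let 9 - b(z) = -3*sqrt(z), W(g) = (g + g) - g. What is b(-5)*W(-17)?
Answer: -153 - 51*I*sqrt(5) ≈ -153.0 - 114.04*I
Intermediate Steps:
W(g) = g (W(g) = 2*g - g = g)
b(z) = 9 + 3*sqrt(z) (b(z) = 9 - (-3)*sqrt(z) = 9 + 3*sqrt(z))
b(-5)*W(-17) = (9 + 3*sqrt(-5))*(-17) = (9 + 3*(I*sqrt(5)))*(-17) = (9 + 3*I*sqrt(5))*(-17) = -153 - 51*I*sqrt(5)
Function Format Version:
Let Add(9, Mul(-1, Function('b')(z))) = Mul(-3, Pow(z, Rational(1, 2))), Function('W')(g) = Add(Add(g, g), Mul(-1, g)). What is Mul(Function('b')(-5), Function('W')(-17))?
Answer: Add(-153, Mul(-51, I, Pow(5, Rational(1, 2)))) ≈ Add(-153.00, Mul(-114.04, I))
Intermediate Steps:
Function('W')(g) = g (Function('W')(g) = Add(Mul(2, g), Mul(-1, g)) = g)
Function('b')(z) = Add(9, Mul(3, Pow(z, Rational(1, 2)))) (Function('b')(z) = Add(9, Mul(-1, Mul(-3, Pow(z, Rational(1, 2))))) = Add(9, Mul(3, Pow(z, Rational(1, 2)))))
Mul(Function('b')(-5), Function('W')(-17)) = Mul(Add(9, Mul(3, Pow(-5, Rational(1, 2)))), -17) = Mul(Add(9, Mul(3, Mul(I, Pow(5, Rational(1, 2))))), -17) = Mul(Add(9, Mul(3, I, Pow(5, Rational(1, 2)))), -17) = Add(-153, Mul(-51, I, Pow(5, Rational(1, 2))))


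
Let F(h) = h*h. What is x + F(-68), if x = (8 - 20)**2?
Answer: 4768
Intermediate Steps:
F(h) = h**2
x = 144 (x = (-12)**2 = 144)
x + F(-68) = 144 + (-68)**2 = 144 + 4624 = 4768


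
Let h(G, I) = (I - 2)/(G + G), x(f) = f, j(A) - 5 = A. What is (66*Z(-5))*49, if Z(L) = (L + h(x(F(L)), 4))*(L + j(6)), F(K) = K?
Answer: -504504/5 ≈ -1.0090e+5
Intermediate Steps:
j(A) = 5 + A
h(G, I) = (-2 + I)/(2*G) (h(G, I) = (-2 + I)/((2*G)) = (-2 + I)*(1/(2*G)) = (-2 + I)/(2*G))
Z(L) = (11 + L)*(L + 1/L) (Z(L) = (L + (-2 + 4)/(2*L))*(L + (5 + 6)) = (L + (½)*2/L)*(L + 11) = (L + 1/L)*(11 + L) = (11 + L)*(L + 1/L))
(66*Z(-5))*49 = (66*(1 + (-5)² + 11*(-5) + 11/(-5)))*49 = (66*(1 + 25 - 55 + 11*(-⅕)))*49 = (66*(1 + 25 - 55 - 11/5))*49 = (66*(-156/5))*49 = -10296/5*49 = -504504/5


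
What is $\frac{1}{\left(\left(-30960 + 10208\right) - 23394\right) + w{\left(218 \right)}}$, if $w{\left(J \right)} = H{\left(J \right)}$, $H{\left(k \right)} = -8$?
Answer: $- \frac{1}{44154} \approx -2.2648 \cdot 10^{-5}$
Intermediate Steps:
$w{\left(J \right)} = -8$
$\frac{1}{\left(\left(-30960 + 10208\right) - 23394\right) + w{\left(218 \right)}} = \frac{1}{\left(\left(-30960 + 10208\right) - 23394\right) - 8} = \frac{1}{\left(-20752 - 23394\right) - 8} = \frac{1}{-44146 - 8} = \frac{1}{-44154} = - \frac{1}{44154}$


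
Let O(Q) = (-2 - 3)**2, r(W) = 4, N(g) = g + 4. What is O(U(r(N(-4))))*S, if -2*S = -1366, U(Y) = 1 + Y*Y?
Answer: 17075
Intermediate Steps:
N(g) = 4 + g
U(Y) = 1 + Y**2
O(Q) = 25 (O(Q) = (-5)**2 = 25)
S = 683 (S = -1/2*(-1366) = 683)
O(U(r(N(-4))))*S = 25*683 = 17075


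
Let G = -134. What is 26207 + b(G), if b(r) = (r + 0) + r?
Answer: 25939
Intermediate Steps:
b(r) = 2*r (b(r) = r + r = 2*r)
26207 + b(G) = 26207 + 2*(-134) = 26207 - 268 = 25939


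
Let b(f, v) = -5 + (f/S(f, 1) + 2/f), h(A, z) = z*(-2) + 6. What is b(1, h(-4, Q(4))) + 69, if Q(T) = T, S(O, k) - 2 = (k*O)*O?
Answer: 199/3 ≈ 66.333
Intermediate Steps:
S(O, k) = 2 + k*O² (S(O, k) = 2 + (k*O)*O = 2 + (O*k)*O = 2 + k*O²)
h(A, z) = 6 - 2*z (h(A, z) = -2*z + 6 = 6 - 2*z)
b(f, v) = -5 + 2/f + f/(2 + f²) (b(f, v) = -5 + (f/(2 + 1*f²) + 2/f) = -5 + (f/(2 + f²) + 2/f) = -5 + (2/f + f/(2 + f²)) = -5 + 2/f + f/(2 + f²))
b(1, h(-4, Q(4))) + 69 = (-5 + 2/1 + 1/(2 + 1²)) + 69 = (-5 + 2*1 + 1/(2 + 1)) + 69 = (-5 + 2 + 1/3) + 69 = (-5 + 2 + 1*(⅓)) + 69 = (-5 + 2 + ⅓) + 69 = -8/3 + 69 = 199/3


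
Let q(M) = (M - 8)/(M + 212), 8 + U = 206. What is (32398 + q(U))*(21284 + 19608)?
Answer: 54318356604/41 ≈ 1.3248e+9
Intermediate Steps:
U = 198 (U = -8 + 206 = 198)
q(M) = (-8 + M)/(212 + M)
(32398 + q(U))*(21284 + 19608) = (32398 + (-8 + 198)/(212 + 198))*(21284 + 19608) = (32398 + 190/410)*40892 = (32398 + (1/410)*190)*40892 = (32398 + 19/41)*40892 = (1328337/41)*40892 = 54318356604/41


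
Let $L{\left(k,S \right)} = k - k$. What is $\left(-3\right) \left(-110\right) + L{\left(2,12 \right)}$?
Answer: $330$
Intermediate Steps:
$L{\left(k,S \right)} = 0$
$\left(-3\right) \left(-110\right) + L{\left(2,12 \right)} = \left(-3\right) \left(-110\right) + 0 = 330 + 0 = 330$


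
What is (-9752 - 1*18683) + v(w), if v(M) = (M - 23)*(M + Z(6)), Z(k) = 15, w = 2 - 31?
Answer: -27707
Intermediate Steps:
w = -29
v(M) = (-23 + M)*(15 + M) (v(M) = (M - 23)*(M + 15) = (-23 + M)*(15 + M))
(-9752 - 1*18683) + v(w) = (-9752 - 1*18683) + (-345 + (-29)**2 - 8*(-29)) = (-9752 - 18683) + (-345 + 841 + 232) = -28435 + 728 = -27707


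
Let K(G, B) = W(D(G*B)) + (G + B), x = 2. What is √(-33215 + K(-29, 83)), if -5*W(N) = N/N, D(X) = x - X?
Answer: I*√829030/5 ≈ 182.1*I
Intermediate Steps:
D(X) = 2 - X
W(N) = -⅕ (W(N) = -N/(5*N) = -⅕*1 = -⅕)
K(G, B) = -⅕ + B + G (K(G, B) = -⅕ + (G + B) = -⅕ + (B + G) = -⅕ + B + G)
√(-33215 + K(-29, 83)) = √(-33215 + (-⅕ + 83 - 29)) = √(-33215 + 269/5) = √(-165806/5) = I*√829030/5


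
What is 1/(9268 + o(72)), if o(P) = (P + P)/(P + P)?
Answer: 1/9269 ≈ 0.00010789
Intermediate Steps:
o(P) = 1 (o(P) = (2*P)/((2*P)) = (2*P)*(1/(2*P)) = 1)
1/(9268 + o(72)) = 1/(9268 + 1) = 1/9269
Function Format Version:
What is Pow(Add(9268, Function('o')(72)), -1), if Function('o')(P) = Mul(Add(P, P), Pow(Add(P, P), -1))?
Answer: Rational(1, 9269) ≈ 0.00010789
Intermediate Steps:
Function('o')(P) = 1 (Function('o')(P) = Mul(Mul(2, P), Pow(Mul(2, P), -1)) = Mul(Mul(2, P), Mul(Rational(1, 2), Pow(P, -1))) = 1)
Pow(Add(9268, Function('o')(72)), -1) = Pow(Add(9268, 1), -1) = Pow(9269, -1) = Rational(1, 9269)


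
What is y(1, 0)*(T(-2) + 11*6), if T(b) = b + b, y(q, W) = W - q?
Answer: -62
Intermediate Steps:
T(b) = 2*b
y(1, 0)*(T(-2) + 11*6) = (0 - 1*1)*(2*(-2) + 11*6) = (0 - 1)*(-4 + 66) = -1*62 = -62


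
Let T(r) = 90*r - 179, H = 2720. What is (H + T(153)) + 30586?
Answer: 46897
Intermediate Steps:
T(r) = -179 + 90*r
(H + T(153)) + 30586 = (2720 + (-179 + 90*153)) + 30586 = (2720 + (-179 + 13770)) + 30586 = (2720 + 13591) + 30586 = 16311 + 30586 = 46897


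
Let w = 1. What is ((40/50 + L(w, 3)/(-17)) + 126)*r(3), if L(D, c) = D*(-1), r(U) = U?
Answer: 32349/85 ≈ 380.58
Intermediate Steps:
L(D, c) = -D
((40/50 + L(w, 3)/(-17)) + 126)*r(3) = ((40/50 - 1*1/(-17)) + 126)*3 = ((40*(1/50) - 1*(-1/17)) + 126)*3 = ((⅘ + 1/17) + 126)*3 = (73/85 + 126)*3 = (10783/85)*3 = 32349/85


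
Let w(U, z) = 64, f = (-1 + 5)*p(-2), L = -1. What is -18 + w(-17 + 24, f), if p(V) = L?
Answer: 46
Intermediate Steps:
p(V) = -1
f = -4 (f = (-1 + 5)*(-1) = 4*(-1) = -4)
-18 + w(-17 + 24, f) = -18 + 64 = 46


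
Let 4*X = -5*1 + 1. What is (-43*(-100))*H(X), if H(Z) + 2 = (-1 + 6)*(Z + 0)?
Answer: -30100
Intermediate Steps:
X = -1 (X = (-5*1 + 1)/4 = (-5 + 1)/4 = (¼)*(-4) = -1)
H(Z) = -2 + 5*Z (H(Z) = -2 + (-1 + 6)*(Z + 0) = -2 + 5*Z)
(-43*(-100))*H(X) = (-43*(-100))*(-2 + 5*(-1)) = 4300*(-2 - 5) = 4300*(-7) = -30100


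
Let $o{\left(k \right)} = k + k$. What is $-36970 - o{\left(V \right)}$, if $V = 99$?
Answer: $-37168$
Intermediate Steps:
$o{\left(k \right)} = 2 k$
$-36970 - o{\left(V \right)} = -36970 - 2 \cdot 99 = -36970 - 198 = -37168$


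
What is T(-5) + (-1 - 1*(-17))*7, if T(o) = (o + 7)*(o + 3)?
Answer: 108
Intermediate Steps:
T(o) = (3 + o)*(7 + o) (T(o) = (7 + o)*(3 + o) = (3 + o)*(7 + o))
T(-5) + (-1 - 1*(-17))*7 = (21 + (-5)² + 10*(-5)) + (-1 - 1*(-17))*7 = (21 + 25 - 50) + (-1 + 17)*7 = -4 + 16*7 = -4 + 112 = 108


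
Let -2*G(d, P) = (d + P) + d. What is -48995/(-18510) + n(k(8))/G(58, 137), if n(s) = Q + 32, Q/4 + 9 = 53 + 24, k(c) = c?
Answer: 228331/936606 ≈ 0.24379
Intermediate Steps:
Q = 272 (Q = -36 + 4*(53 + 24) = -36 + 4*77 = -36 + 308 = 272)
n(s) = 304 (n(s) = 272 + 32 = 304)
G(d, P) = -d - P/2 (G(d, P) = -((d + P) + d)/2 = -((P + d) + d)/2 = -(P + 2*d)/2 = -d - P/2)
-48995/(-18510) + n(k(8))/G(58, 137) = -48995/(-18510) + 304/(-1*58 - ½*137) = -48995*(-1/18510) + 304/(-58 - 137/2) = 9799/3702 + 304/(-253/2) = 9799/3702 + 304*(-2/253) = 9799/3702 - 608/253 = 228331/936606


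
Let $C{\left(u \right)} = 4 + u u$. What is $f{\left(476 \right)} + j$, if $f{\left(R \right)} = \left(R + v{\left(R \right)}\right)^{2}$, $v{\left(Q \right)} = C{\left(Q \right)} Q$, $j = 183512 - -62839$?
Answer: $11632173835979487$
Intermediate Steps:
$j = 246351$ ($j = 183512 + 62839 = 246351$)
$C{\left(u \right)} = 4 + u^{2}$
$v{\left(Q \right)} = Q \left(4 + Q^{2}\right)$ ($v{\left(Q \right)} = \left(4 + Q^{2}\right) Q = Q \left(4 + Q^{2}\right)$)
$f{\left(R \right)} = \left(R + R \left(4 + R^{2}\right)\right)^{2}$
$f{\left(476 \right)} + j = 476^{2} \left(5 + 476^{2}\right)^{2} + 246351 = 226576 \left(5 + 226576\right)^{2} + 246351 = 226576 \cdot 226581^{2} + 246351 = 226576 \cdot 51338949561 + 246351 = 11632173835733136 + 246351 = 11632173835979487$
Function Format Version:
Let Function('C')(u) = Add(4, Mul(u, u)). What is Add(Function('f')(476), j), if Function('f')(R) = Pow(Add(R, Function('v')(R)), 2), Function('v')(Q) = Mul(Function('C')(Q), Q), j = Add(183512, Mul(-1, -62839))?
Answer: 11632173835979487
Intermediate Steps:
j = 246351 (j = Add(183512, 62839) = 246351)
Function('C')(u) = Add(4, Pow(u, 2))
Function('v')(Q) = Mul(Q, Add(4, Pow(Q, 2))) (Function('v')(Q) = Mul(Add(4, Pow(Q, 2)), Q) = Mul(Q, Add(4, Pow(Q, 2))))
Function('f')(R) = Pow(Add(R, Mul(R, Add(4, Pow(R, 2)))), 2)
Add(Function('f')(476), j) = Add(Mul(Pow(476, 2), Pow(Add(5, Pow(476, 2)), 2)), 246351) = Add(Mul(226576, Pow(Add(5, 226576), 2)), 246351) = Add(Mul(226576, Pow(226581, 2)), 246351) = Add(Mul(226576, 51338949561), 246351) = Add(11632173835733136, 246351) = 11632173835979487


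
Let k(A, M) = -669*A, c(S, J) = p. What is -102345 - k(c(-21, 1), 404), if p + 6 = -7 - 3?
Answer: -113049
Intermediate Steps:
p = -16 (p = -6 + (-7 - 3) = -6 - 10 = -16)
c(S, J) = -16
-102345 - k(c(-21, 1), 404) = -102345 - (-669)*(-16) = -102345 - 1*10704 = -102345 - 10704 = -113049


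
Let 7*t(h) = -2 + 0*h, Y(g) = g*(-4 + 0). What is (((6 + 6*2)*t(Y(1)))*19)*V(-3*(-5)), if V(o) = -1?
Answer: 684/7 ≈ 97.714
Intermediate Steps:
Y(g) = -4*g (Y(g) = g*(-4) = -4*g)
t(h) = -2/7 (t(h) = (-2 + 0*h)/7 = (-2 + 0)/7 = (1/7)*(-2) = -2/7)
(((6 + 6*2)*t(Y(1)))*19)*V(-3*(-5)) = (((6 + 6*2)*(-2/7))*19)*(-1) = (((6 + 12)*(-2/7))*19)*(-1) = ((18*(-2/7))*19)*(-1) = -36/7*19*(-1) = -684/7*(-1) = 684/7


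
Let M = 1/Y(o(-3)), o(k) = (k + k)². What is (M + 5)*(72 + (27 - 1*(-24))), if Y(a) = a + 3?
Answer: 8036/13 ≈ 618.15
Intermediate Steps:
o(k) = 4*k² (o(k) = (2*k)² = 4*k²)
Y(a) = 3 + a
M = 1/39 (M = 1/(3 + 4*(-3)²) = 1/(3 + 4*9) = 1/(3 + 36) = 1/39 ≈ 0.025641)
(M + 5)*(72 + (27 - 1*(-24))) = (1/39 + 5)*(72 + (27 - 1*(-24))) = 196*(72 + (27 + 24))/39 = 196*(72 + 51)/39 = (196/39)*123 = 8036/13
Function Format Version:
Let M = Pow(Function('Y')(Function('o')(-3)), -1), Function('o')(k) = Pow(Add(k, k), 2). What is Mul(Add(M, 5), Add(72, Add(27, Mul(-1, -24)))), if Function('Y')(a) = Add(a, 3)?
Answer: Rational(8036, 13) ≈ 618.15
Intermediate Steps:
Function('o')(k) = Mul(4, Pow(k, 2)) (Function('o')(k) = Pow(Mul(2, k), 2) = Mul(4, Pow(k, 2)))
Function('Y')(a) = Add(3, a)
M = Rational(1, 39) (M = Pow(Add(3, Mul(4, Pow(-3, 2))), -1) = Pow(Add(3, Mul(4, 9)), -1) = Pow(Add(3, 36), -1) = Pow(39, -1) = Rational(1, 39) ≈ 0.025641)
Mul(Add(M, 5), Add(72, Add(27, Mul(-1, -24)))) = Mul(Add(Rational(1, 39), 5), Add(72, Add(27, Mul(-1, -24)))) = Mul(Rational(196, 39), Add(72, Add(27, 24))) = Mul(Rational(196, 39), Add(72, 51)) = Mul(Rational(196, 39), 123) = Rational(8036, 13)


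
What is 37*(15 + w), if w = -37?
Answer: -814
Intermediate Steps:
37*(15 + w) = 37*(15 - 37) = 37*(-22) = -814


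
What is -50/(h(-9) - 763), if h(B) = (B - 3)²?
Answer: 50/619 ≈ 0.080775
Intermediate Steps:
h(B) = (-3 + B)²
-50/(h(-9) - 763) = -50/((-3 - 9)² - 763) = -50/((-12)² - 763) = -50/(144 - 763) = -50/(-619) = -50*(-1/619) = 50/619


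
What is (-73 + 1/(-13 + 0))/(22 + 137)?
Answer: -950/2067 ≈ -0.45960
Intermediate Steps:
(-73 + 1/(-13 + 0))/(22 + 137) = (-73 + 1/(-13))/159 = (-73 - 1/13)*(1/159) = -950/13*1/159 = -950/2067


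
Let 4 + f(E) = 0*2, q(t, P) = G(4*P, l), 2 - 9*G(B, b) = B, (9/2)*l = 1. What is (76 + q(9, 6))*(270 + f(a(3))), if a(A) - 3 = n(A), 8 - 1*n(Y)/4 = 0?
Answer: 176092/9 ≈ 19566.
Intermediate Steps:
n(Y) = 32 (n(Y) = 32 - 4*0 = 32 + 0 = 32)
l = 2/9 (l = (2/9)*1 = 2/9 ≈ 0.22222)
G(B, b) = 2/9 - B/9
a(A) = 35 (a(A) = 3 + 32 = 35)
q(t, P) = 2/9 - 4*P/9
f(E) = -4 (f(E) = -4 + 0*2 = -4 + 0 = -4)
(76 + q(9, 6))*(270 + f(a(3))) = (76 + (2/9 - 4/9*6))*(270 - 4) = (76 + (2/9 - 8/3))*266 = (76 - 22/9)*266 = (662/9)*266 = 176092/9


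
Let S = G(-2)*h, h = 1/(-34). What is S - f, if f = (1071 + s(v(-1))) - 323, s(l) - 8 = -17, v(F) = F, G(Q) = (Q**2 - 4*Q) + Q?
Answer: -12568/17 ≈ -739.29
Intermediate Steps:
G(Q) = Q**2 - 3*Q
h = -1/34 ≈ -0.029412
s(l) = -9 (s(l) = 8 - 17 = -9)
S = -5/17 (S = -2*(-3 - 2)*(-1/34) = -2*(-5)*(-1/34) = 10*(-1/34) = -5/17 ≈ -0.29412)
f = 739 (f = (1071 - 9) - 323 = 1062 - 323 = 739)
S - f = -5/17 - 1*739 = -5/17 - 739 = -12568/17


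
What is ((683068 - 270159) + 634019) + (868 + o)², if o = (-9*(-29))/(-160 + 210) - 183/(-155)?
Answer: 4352139533041/2402500 ≈ 1.8115e+6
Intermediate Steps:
o = 9921/1550 (o = 261/50 - 183*(-1/155) = 261*(1/50) + 183/155 = 261/50 + 183/155 = 9921/1550 ≈ 6.4006)
((683068 - 270159) + 634019) + (868 + o)² = ((683068 - 270159) + 634019) + (868 + 9921/1550)² = (412909 + 634019) + (1355321/1550)² = 1046928 + 1836895013041/2402500 = 4352139533041/2402500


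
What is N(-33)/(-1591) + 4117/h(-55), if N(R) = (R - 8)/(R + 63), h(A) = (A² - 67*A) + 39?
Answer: 196781119/322129770 ≈ 0.61088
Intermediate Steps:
h(A) = 39 + A² - 67*A
N(R) = (-8 + R)/(63 + R)
N(-33)/(-1591) + 4117/h(-55) = ((-8 - 33)/(63 - 33))/(-1591) + 4117/(39 + (-55)² - 67*(-55)) = (-41/30)*(-1/1591) + 4117/(39 + 3025 + 3685) = ((1/30)*(-41))*(-1/1591) + 4117/6749 = -41/30*(-1/1591) + 4117*(1/6749) = 41/47730 + 4117/6749 = 196781119/322129770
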